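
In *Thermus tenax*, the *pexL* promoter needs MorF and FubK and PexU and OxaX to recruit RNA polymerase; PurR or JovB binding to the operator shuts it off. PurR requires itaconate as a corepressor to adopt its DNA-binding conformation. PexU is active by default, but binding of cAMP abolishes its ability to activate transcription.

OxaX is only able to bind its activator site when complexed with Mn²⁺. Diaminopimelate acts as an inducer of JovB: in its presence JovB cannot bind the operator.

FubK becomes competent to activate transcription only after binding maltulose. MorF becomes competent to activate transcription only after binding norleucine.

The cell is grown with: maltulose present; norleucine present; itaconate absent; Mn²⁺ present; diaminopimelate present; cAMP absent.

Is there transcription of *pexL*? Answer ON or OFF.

ON

Norleucine is present, so MorF is active.
Maltulose is present, so FubK is active.
cAMP is absent, so PexU is active.
Itaconate is absent, so PurR is inactive.
Mn²⁺ is present, so OxaX is active.
Diaminopimelate is present, so JovB is inactive.
No repressor is bound and MorF and FubK and PexU and OxaX are active, so *pexL* is transcribed.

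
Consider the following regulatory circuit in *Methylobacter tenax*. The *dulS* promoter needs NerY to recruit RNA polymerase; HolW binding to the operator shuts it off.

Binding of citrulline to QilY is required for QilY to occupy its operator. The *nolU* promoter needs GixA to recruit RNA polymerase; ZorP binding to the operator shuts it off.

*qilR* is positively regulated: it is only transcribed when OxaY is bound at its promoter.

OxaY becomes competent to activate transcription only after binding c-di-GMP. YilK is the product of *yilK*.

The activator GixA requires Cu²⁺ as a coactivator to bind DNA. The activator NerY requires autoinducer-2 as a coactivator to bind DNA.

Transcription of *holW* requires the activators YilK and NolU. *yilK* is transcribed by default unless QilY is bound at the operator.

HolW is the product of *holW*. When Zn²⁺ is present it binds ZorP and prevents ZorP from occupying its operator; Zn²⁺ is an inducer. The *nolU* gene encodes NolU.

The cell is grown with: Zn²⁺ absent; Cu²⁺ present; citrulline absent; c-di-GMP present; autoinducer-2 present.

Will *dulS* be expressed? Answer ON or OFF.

Autoinducer-2 is present, so NerY is active.
Citrulline is absent, so QilY is inactive.
With no repressor bound, *yilK* is transcribed.
So YilK is produced and active.
Cu²⁺ is present, so GixA is active.
Zn²⁺ is absent, so ZorP is active.
With repressor ZorP bound, *nolU* is not transcribed.
So NolU is not produced.
Required activator NolU is absent, so *holW* is not transcribed.
So HolW is not produced.
No repressor is bound and NerY is active, so *dulS* is transcribed.

ON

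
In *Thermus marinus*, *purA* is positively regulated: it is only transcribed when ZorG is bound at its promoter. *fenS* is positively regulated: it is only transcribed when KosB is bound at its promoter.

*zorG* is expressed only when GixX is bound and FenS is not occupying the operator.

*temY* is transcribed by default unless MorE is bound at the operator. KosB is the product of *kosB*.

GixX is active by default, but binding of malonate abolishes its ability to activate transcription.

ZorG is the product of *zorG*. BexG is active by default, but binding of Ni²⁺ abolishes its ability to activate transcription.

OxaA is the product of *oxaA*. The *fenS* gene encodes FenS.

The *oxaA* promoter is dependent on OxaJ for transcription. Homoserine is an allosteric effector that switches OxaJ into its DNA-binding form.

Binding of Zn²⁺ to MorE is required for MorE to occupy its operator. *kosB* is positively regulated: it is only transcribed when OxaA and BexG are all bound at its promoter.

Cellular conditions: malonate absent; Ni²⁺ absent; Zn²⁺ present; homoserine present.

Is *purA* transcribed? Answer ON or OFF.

OFF

Homoserine is present, so OxaJ is active.
No repressor is bound and OxaJ is active, so *oxaA* is transcribed.
So OxaA is produced and active.
Ni²⁺ is absent, so BexG is active.
No repressor is bound and OxaA and BexG are active, so *kosB* is transcribed.
So KosB is produced and active.
No repressor is bound and KosB is active, so *fenS* is transcribed.
So FenS is produced and active.
Malonate is absent, so GixX is active.
With repressor FenS bound, *zorG* is not transcribed.
So ZorG is not produced.
Required activator ZorG is absent, so *purA* is not transcribed.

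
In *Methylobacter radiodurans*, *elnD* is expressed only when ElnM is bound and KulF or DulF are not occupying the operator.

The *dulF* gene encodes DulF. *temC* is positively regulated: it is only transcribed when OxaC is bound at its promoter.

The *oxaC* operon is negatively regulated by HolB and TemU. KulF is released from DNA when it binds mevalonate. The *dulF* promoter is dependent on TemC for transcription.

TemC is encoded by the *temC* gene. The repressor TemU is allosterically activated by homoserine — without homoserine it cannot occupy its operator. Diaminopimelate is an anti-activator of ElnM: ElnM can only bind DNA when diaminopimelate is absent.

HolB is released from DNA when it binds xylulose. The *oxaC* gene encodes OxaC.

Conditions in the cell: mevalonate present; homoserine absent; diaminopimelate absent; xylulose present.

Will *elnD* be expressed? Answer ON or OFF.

OFF

Mevalonate is present, so KulF is inactive.
Diaminopimelate is absent, so ElnM is active.
Xylulose is present, so HolB is inactive.
Homoserine is absent, so TemU is inactive.
With no repressor bound, *oxaC* is transcribed.
So OxaC is produced and active.
No repressor is bound and OxaC is active, so *temC* is transcribed.
So TemC is produced and active.
No repressor is bound and TemC is active, so *dulF* is transcribed.
So DulF is produced and active.
With repressor DulF bound, *elnD* is not transcribed.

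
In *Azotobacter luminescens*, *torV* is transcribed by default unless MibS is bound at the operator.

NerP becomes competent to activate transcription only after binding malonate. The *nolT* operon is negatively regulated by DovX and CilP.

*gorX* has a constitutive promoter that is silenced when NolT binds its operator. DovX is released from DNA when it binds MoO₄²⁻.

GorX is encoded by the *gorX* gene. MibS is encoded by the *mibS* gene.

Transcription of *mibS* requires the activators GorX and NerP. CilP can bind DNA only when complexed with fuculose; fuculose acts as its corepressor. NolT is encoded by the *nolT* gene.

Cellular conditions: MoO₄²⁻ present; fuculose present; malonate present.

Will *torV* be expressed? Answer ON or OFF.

MoO₄²⁻ is present, so DovX is inactive.
Fuculose is present, so CilP is active.
With repressor CilP bound, *nolT* is not transcribed.
So NolT is not produced.
With no repressor bound, *gorX* is transcribed.
So GorX is produced and active.
Malonate is present, so NerP is active.
No repressor is bound and GorX and NerP are active, so *mibS* is transcribed.
So MibS is produced and active.
With repressor MibS bound, *torV* is not transcribed.

OFF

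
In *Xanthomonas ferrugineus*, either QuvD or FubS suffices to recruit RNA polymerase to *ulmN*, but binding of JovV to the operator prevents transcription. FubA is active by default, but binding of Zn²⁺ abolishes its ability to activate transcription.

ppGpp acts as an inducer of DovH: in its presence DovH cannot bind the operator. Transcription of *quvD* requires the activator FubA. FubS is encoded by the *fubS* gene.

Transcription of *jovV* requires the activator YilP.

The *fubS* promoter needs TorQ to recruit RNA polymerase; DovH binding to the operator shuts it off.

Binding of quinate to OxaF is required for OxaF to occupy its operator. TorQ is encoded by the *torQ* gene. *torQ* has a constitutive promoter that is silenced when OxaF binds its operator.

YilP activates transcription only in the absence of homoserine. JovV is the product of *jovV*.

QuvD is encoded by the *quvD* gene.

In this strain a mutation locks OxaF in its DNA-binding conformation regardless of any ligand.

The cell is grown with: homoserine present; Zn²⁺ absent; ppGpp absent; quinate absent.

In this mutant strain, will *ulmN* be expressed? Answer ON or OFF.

ON

Zn²⁺ is absent, so FubA is active.
No repressor is bound and FubA is active, so *quvD* is transcribed.
So QuvD is produced and active.
ppGpp is absent, so DovH is active.
OxaF is constitutively active in this strain.
With repressor OxaF bound, *torQ* is not transcribed.
So TorQ is not produced.
With repressor DovH bound, *fubS* is not transcribed.
So FubS is not produced.
Homoserine is present, so YilP is inactive.
Required activator YilP is absent, so *jovV* is not transcribed.
So JovV is not produced.
Activator QuvD is present, so *ulmN* is transcribed.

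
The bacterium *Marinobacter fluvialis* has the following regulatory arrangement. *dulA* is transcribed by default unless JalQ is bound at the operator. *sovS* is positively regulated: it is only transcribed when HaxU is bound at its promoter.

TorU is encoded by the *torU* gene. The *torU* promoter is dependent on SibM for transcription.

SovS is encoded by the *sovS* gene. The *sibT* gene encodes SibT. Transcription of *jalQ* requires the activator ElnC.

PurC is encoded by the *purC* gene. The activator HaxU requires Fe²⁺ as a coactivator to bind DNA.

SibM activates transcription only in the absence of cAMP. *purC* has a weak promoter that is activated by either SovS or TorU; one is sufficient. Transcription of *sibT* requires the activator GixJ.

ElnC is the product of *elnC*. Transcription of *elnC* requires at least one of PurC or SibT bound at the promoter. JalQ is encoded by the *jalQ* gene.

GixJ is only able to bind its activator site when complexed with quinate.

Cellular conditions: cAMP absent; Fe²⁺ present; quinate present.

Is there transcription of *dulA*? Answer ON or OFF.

OFF

Fe²⁺ is present, so HaxU is active.
No repressor is bound and HaxU is active, so *sovS* is transcribed.
So SovS is produced and active.
cAMP is absent, so SibM is active.
No repressor is bound and SibM is active, so *torU* is transcribed.
So TorU is produced and active.
Activator SovS is present, so *purC* is transcribed.
So PurC is produced and active.
Quinate is present, so GixJ is active.
No repressor is bound and GixJ is active, so *sibT* is transcribed.
So SibT is produced and active.
Activator PurC is present, so *elnC* is transcribed.
So ElnC is produced and active.
No repressor is bound and ElnC is active, so *jalQ* is transcribed.
So JalQ is produced and active.
With repressor JalQ bound, *dulA* is not transcribed.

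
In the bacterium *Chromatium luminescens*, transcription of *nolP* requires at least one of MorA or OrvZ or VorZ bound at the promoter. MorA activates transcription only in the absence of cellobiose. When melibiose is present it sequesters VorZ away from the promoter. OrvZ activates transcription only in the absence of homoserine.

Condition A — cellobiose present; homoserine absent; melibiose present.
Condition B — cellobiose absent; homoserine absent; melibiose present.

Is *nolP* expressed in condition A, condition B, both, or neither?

Condition A:
Cellobiose is present, so MorA is inactive.
Homoserine is absent, so OrvZ is active.
Melibiose is present, so VorZ is inactive.
Activator OrvZ is present, so *nolP* is transcribed.
→ *nolP* is ON in A.
Condition B:
Cellobiose is absent, so MorA is active.
Homoserine is absent, so OrvZ is active.
Melibiose is present, so VorZ is inactive.
Activator MorA is present, so *nolP* is transcribed.
→ *nolP* is ON in B.

both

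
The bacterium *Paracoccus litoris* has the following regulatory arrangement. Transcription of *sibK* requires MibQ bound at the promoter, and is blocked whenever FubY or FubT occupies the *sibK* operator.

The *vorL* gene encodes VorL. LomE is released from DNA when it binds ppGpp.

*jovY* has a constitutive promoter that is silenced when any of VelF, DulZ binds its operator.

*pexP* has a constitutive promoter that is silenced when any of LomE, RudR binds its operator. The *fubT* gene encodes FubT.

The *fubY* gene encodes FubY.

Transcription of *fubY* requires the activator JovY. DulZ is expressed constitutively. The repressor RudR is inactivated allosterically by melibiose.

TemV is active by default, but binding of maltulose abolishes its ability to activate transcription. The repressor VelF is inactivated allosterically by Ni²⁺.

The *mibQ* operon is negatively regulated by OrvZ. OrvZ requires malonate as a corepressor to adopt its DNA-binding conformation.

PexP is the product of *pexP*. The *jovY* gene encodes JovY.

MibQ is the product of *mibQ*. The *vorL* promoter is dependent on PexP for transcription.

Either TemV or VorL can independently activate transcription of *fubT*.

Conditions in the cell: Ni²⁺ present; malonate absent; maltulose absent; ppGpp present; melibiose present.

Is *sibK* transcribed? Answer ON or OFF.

Ni²⁺ is present, so VelF is inactive.
DulZ is produced constitutively and is active.
With repressor DulZ bound, *jovY* is not transcribed.
So JovY is not produced.
Required activator JovY is absent, so *fubY* is not transcribed.
So FubY is not produced.
Maltulose is absent, so TemV is active.
ppGpp is present, so LomE is inactive.
Melibiose is present, so RudR is inactive.
With no repressor bound, *pexP* is transcribed.
So PexP is produced and active.
No repressor is bound and PexP is active, so *vorL* is transcribed.
So VorL is produced and active.
Activator TemV is present, so *fubT* is transcribed.
So FubT is produced and active.
Malonate is absent, so OrvZ is inactive.
With no repressor bound, *mibQ* is transcribed.
So MibQ is produced and active.
With repressor FubT bound, *sibK* is not transcribed.

OFF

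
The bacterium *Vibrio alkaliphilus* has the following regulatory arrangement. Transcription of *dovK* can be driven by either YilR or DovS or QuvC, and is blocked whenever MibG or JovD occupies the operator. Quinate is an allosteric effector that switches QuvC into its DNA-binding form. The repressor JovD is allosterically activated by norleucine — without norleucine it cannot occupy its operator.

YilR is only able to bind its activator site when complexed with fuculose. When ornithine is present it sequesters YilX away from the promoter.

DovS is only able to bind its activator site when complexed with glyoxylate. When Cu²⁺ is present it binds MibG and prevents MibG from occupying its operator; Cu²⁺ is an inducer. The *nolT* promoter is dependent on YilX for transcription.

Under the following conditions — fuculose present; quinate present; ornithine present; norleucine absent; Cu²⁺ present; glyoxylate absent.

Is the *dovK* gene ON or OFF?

ON

Fuculose is present, so YilR is active.
Cu²⁺ is present, so MibG is inactive.
Glyoxylate is absent, so DovS is inactive.
Quinate is present, so QuvC is active.
Norleucine is absent, so JovD is inactive.
Activator YilR is present, so *dovK* is transcribed.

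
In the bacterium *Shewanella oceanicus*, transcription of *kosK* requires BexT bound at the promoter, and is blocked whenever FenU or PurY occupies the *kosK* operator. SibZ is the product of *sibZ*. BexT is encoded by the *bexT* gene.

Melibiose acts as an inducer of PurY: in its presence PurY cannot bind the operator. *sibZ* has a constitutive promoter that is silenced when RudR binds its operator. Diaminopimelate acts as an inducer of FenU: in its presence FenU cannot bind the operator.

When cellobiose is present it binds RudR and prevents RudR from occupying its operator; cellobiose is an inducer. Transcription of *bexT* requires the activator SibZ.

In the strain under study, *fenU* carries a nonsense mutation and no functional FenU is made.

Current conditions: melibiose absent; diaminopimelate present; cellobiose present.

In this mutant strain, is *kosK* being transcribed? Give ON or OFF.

OFF

FenU is non-functional in this strain, so it has no effect.
Cellobiose is present, so RudR is inactive.
With no repressor bound, *sibZ* is transcribed.
So SibZ is produced and active.
No repressor is bound and SibZ is active, so *bexT* is transcribed.
So BexT is produced and active.
Melibiose is absent, so PurY is active.
With repressor PurY bound, *kosK* is not transcribed.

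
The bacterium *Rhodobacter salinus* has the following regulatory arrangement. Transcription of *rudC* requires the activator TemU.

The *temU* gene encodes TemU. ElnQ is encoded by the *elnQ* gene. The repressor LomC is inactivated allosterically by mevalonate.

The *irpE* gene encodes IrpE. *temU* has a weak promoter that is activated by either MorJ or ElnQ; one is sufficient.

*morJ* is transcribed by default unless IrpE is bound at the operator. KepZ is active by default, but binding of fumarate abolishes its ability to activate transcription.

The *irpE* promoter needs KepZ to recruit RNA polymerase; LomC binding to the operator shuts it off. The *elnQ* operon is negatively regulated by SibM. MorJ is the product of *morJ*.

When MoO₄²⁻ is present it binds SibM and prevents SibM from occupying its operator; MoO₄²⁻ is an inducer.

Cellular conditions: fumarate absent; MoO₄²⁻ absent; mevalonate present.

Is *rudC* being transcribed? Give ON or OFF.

OFF

Mevalonate is present, so LomC is inactive.
Fumarate is absent, so KepZ is active.
No repressor is bound and KepZ is active, so *irpE* is transcribed.
So IrpE is produced and active.
With repressor IrpE bound, *morJ* is not transcribed.
So MorJ is not produced.
MoO₄²⁻ is absent, so SibM is active.
With repressor SibM bound, *elnQ* is not transcribed.
So ElnQ is not produced.
No activator is available at the *temU* promoter, so *temU* is not transcribed.
So TemU is not produced.
Required activator TemU is absent, so *rudC* is not transcribed.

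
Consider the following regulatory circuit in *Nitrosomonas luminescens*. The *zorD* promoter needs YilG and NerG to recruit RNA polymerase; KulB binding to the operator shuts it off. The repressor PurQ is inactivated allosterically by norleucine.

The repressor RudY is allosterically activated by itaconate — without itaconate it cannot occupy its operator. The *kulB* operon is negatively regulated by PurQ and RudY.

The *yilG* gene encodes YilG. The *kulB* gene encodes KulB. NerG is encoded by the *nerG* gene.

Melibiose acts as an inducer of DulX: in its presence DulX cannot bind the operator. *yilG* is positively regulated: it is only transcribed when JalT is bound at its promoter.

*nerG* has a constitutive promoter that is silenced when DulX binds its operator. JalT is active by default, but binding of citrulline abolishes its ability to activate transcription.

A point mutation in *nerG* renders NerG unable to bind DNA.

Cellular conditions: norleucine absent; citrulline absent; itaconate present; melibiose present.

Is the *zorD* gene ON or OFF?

Citrulline is absent, so JalT is active.
No repressor is bound and JalT is active, so *yilG* is transcribed.
So YilG is produced and active.
Norleucine is absent, so PurQ is active.
Itaconate is present, so RudY is active.
With repressor PurQ bound, *kulB* is not transcribed.
So KulB is not produced.
NerG is non-functional in this strain, so it has no effect.
Required activator NerG is absent, so *zorD* is not transcribed.

OFF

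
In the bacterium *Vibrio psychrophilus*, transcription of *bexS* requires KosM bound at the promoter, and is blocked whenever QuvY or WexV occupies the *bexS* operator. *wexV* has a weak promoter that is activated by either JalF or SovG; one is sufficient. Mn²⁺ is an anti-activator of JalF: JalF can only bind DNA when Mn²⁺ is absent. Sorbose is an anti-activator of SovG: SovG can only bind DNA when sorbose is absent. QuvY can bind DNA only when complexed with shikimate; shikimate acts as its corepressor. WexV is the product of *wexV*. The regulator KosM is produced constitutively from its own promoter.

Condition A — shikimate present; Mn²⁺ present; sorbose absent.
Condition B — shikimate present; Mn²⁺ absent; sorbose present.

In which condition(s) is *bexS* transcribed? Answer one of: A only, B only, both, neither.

neither

Condition A:
Shikimate is present, so QuvY is active.
Mn²⁺ is present, so JalF is inactive.
Sorbose is absent, so SovG is active.
Activator SovG is present, so *wexV* is transcribed.
So WexV is produced and active.
KosM is produced constitutively and is active.
With repressor QuvY bound, *bexS* is not transcribed.
→ *bexS* is OFF in A.
Condition B:
Shikimate is present, so QuvY is active.
Mn²⁺ is absent, so JalF is active.
Sorbose is present, so SovG is inactive.
Activator JalF is present, so *wexV* is transcribed.
So WexV is produced and active.
KosM is produced constitutively and is active.
With repressor QuvY bound, *bexS* is not transcribed.
→ *bexS* is OFF in B.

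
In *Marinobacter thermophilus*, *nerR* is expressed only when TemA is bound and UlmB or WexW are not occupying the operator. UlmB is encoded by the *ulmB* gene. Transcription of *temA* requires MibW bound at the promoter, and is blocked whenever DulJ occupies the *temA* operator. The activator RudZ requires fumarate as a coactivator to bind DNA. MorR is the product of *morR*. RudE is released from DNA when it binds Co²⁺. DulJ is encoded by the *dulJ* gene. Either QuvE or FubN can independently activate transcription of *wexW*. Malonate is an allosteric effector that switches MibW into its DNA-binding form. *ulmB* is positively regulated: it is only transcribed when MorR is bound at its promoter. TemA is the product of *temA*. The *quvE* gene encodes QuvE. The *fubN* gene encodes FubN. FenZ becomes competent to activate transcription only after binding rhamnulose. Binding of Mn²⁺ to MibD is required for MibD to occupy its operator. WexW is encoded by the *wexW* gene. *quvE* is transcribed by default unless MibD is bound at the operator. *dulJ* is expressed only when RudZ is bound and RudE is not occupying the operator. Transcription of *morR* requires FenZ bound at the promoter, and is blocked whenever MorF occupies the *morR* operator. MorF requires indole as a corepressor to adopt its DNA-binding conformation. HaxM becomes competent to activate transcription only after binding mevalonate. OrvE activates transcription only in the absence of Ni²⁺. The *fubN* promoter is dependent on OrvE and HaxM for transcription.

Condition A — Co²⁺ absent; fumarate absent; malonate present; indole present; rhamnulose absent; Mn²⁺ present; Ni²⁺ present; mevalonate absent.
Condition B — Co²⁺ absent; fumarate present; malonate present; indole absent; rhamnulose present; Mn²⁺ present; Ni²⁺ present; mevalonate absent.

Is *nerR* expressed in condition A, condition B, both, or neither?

A only

Condition A:
Co²⁺ is absent, so RudE is active.
Fumarate is absent, so RudZ is inactive.
With repressor RudE bound, *dulJ* is not transcribed.
So DulJ is not produced.
Malonate is present, so MibW is active.
No repressor is bound and MibW is active, so *temA* is transcribed.
So TemA is produced and active.
Indole is present, so MorF is active.
Rhamnulose is absent, so FenZ is inactive.
With repressor MorF bound, *morR* is not transcribed.
So MorR is not produced.
Required activator MorR is absent, so *ulmB* is not transcribed.
So UlmB is not produced.
Mn²⁺ is present, so MibD is active.
With repressor MibD bound, *quvE* is not transcribed.
So QuvE is not produced.
Ni²⁺ is present, so OrvE is inactive.
Mevalonate is absent, so HaxM is inactive.
Required activator OrvE is absent, so *fubN* is not transcribed.
So FubN is not produced.
No activator is available at the *wexW* promoter, so *wexW* is not transcribed.
So WexW is not produced.
No repressor is bound and TemA is active, so *nerR* is transcribed.
→ *nerR* is ON in A.
Condition B:
Co²⁺ is absent, so RudE is active.
Fumarate is present, so RudZ is active.
With repressor RudE bound, *dulJ* is not transcribed.
So DulJ is not produced.
Malonate is present, so MibW is active.
No repressor is bound and MibW is active, so *temA* is transcribed.
So TemA is produced and active.
Indole is absent, so MorF is inactive.
Rhamnulose is present, so FenZ is active.
No repressor is bound and FenZ is active, so *morR* is transcribed.
So MorR is produced and active.
No repressor is bound and MorR is active, so *ulmB* is transcribed.
So UlmB is produced and active.
Mn²⁺ is present, so MibD is active.
With repressor MibD bound, *quvE* is not transcribed.
So QuvE is not produced.
Ni²⁺ is present, so OrvE is inactive.
Mevalonate is absent, so HaxM is inactive.
Required activator OrvE is absent, so *fubN* is not transcribed.
So FubN is not produced.
No activator is available at the *wexW* promoter, so *wexW* is not transcribed.
So WexW is not produced.
With repressor UlmB bound, *nerR* is not transcribed.
→ *nerR* is OFF in B.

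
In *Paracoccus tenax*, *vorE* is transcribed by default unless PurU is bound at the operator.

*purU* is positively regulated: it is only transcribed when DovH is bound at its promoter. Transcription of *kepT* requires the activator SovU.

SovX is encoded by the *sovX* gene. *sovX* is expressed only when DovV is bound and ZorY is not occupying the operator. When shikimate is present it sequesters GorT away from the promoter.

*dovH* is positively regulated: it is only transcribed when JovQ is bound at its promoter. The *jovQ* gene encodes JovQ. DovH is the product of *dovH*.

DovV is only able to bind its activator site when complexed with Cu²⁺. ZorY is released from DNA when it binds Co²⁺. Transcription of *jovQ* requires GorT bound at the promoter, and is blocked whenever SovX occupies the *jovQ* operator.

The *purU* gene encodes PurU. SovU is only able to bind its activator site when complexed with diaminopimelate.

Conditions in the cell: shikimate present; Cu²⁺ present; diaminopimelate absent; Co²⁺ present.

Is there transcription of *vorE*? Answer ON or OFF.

Co²⁺ is present, so ZorY is inactive.
Cu²⁺ is present, so DovV is active.
No repressor is bound and DovV is active, so *sovX* is transcribed.
So SovX is produced and active.
Shikimate is present, so GorT is inactive.
With repressor SovX bound, *jovQ* is not transcribed.
So JovQ is not produced.
Required activator JovQ is absent, so *dovH* is not transcribed.
So DovH is not produced.
Required activator DovH is absent, so *purU* is not transcribed.
So PurU is not produced.
With no repressor bound, *vorE* is transcribed.

ON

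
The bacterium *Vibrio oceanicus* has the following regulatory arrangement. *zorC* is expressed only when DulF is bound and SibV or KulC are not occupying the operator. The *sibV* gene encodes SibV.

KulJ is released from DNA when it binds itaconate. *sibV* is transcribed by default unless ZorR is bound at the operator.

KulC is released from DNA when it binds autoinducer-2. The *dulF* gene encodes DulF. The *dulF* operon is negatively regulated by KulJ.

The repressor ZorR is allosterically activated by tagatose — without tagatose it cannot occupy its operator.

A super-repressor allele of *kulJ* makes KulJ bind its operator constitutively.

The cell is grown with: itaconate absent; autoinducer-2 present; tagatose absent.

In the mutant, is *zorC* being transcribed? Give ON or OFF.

Tagatose is absent, so ZorR is inactive.
With no repressor bound, *sibV* is transcribed.
So SibV is produced and active.
Autoinducer-2 is present, so KulC is inactive.
KulJ is constitutively active in this strain.
With repressor KulJ bound, *dulF* is not transcribed.
So DulF is not produced.
With repressor SibV bound, *zorC* is not transcribed.

OFF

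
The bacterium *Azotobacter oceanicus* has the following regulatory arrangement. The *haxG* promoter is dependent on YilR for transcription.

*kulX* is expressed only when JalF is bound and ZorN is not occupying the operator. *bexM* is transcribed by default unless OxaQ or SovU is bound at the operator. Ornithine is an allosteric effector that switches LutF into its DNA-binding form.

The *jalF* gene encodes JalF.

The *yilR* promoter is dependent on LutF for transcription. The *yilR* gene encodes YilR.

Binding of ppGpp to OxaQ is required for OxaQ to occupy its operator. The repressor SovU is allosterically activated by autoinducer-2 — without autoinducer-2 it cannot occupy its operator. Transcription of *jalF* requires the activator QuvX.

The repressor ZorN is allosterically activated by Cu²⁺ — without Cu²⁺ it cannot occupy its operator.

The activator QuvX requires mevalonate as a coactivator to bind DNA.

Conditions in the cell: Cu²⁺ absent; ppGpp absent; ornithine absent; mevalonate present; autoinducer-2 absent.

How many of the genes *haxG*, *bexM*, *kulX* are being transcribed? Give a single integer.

2

Ornithine is absent, so LutF is inactive.
Required activator LutF is absent, so *yilR* is not transcribed.
So YilR is not produced.
Required activator YilR is absent, so *haxG* is not transcribed.
→ *haxG* is OFF.
ppGpp is absent, so OxaQ is inactive.
Autoinducer-2 is absent, so SovU is inactive.
With no repressor bound, *bexM* is transcribed.
→ *bexM* is ON.
Mevalonate is present, so QuvX is active.
No repressor is bound and QuvX is active, so *jalF* is transcribed.
So JalF is produced and active.
Cu²⁺ is absent, so ZorN is inactive.
No repressor is bound and JalF is active, so *kulX* is transcribed.
→ *kulX* is ON.
2 of the 3 genes are transcribed.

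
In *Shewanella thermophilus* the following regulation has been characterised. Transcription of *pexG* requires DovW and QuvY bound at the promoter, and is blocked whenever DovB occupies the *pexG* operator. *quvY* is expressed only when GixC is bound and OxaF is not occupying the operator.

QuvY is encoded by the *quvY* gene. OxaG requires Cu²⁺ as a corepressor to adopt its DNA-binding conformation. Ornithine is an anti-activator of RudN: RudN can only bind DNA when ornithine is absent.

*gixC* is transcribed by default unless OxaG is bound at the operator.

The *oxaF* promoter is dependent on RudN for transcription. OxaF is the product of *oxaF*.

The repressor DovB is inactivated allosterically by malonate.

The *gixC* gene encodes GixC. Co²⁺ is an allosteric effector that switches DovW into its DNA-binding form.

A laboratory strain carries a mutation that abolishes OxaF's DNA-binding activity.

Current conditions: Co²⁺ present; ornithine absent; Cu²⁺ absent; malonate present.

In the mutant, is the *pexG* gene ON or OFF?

Co²⁺ is present, so DovW is active.
Malonate is present, so DovB is inactive.
Cu²⁺ is absent, so OxaG is inactive.
With no repressor bound, *gixC* is transcribed.
So GixC is produced and active.
OxaF is non-functional in this strain, so it has no effect.
No repressor is bound and GixC is active, so *quvY* is transcribed.
So QuvY is produced and active.
No repressor is bound and DovW and QuvY are active, so *pexG* is transcribed.

ON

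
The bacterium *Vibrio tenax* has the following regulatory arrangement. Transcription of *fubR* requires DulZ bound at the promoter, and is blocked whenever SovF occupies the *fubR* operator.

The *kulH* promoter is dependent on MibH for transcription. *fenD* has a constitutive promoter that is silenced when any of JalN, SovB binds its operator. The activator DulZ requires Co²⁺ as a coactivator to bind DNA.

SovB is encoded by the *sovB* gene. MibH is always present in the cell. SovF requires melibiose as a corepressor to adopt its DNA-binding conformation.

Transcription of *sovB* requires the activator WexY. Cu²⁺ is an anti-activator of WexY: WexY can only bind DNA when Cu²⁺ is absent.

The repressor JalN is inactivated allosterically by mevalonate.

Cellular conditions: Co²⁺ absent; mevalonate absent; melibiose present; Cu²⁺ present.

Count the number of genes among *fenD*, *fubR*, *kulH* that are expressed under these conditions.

Mevalonate is absent, so JalN is active.
Cu²⁺ is present, so WexY is inactive.
Required activator WexY is absent, so *sovB* is not transcribed.
So SovB is not produced.
With repressor JalN bound, *fenD* is not transcribed.
→ *fenD* is OFF.
Co²⁺ is absent, so DulZ is inactive.
Melibiose is present, so SovF is active.
With repressor SovF bound, *fubR* is not transcribed.
→ *fubR* is OFF.
MibH is produced constitutively and is active.
No repressor is bound and MibH is active, so *kulH* is transcribed.
→ *kulH* is ON.
1 of the 3 genes is transcribed.

1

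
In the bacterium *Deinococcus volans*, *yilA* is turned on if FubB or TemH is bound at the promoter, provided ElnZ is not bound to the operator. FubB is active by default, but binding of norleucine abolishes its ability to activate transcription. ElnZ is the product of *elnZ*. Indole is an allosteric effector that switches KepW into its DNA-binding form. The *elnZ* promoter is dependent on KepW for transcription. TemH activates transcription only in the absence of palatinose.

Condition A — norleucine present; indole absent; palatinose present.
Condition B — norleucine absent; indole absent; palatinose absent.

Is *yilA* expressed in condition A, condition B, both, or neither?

Condition A:
Norleucine is present, so FubB is inactive.
Indole is absent, so KepW is inactive.
Required activator KepW is absent, so *elnZ* is not transcribed.
So ElnZ is not produced.
Palatinose is present, so TemH is inactive.
No activator is available at the *yilA* promoter, so *yilA* is not transcribed.
→ *yilA* is OFF in A.
Condition B:
Norleucine is absent, so FubB is active.
Indole is absent, so KepW is inactive.
Required activator KepW is absent, so *elnZ* is not transcribed.
So ElnZ is not produced.
Palatinose is absent, so TemH is active.
Activator FubB is present, so *yilA* is transcribed.
→ *yilA* is ON in B.

B only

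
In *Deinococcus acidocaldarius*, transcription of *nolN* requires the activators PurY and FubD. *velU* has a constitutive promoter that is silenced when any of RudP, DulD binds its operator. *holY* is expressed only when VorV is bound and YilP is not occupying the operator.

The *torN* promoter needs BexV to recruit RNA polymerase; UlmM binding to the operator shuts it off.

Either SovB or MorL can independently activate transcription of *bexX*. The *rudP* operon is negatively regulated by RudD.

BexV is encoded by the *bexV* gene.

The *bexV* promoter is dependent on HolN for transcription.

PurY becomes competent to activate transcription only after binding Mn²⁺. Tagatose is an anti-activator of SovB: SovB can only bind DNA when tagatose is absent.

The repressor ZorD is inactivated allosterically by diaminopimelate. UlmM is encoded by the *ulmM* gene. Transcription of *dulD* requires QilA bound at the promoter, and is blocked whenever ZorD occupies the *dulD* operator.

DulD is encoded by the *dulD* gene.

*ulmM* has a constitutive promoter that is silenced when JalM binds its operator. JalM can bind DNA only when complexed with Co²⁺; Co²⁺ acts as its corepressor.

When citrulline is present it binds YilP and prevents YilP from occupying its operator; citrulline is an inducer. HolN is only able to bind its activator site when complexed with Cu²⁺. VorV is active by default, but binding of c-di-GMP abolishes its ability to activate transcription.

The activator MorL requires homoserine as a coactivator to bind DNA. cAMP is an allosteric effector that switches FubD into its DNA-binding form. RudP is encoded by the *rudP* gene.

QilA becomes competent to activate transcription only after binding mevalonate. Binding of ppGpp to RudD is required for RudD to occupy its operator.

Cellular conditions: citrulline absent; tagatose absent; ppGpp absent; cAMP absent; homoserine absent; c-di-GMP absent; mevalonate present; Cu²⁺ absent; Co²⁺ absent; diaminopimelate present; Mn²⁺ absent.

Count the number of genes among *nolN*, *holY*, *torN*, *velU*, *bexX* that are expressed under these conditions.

1

Mn²⁺ is absent, so PurY is inactive.
cAMP is absent, so FubD is inactive.
Required activator PurY is absent, so *nolN* is not transcribed.
→ *nolN* is OFF.
Citrulline is absent, so YilP is active.
c-di-GMP is absent, so VorV is active.
With repressor YilP bound, *holY* is not transcribed.
→ *holY* is OFF.
Cu²⁺ is absent, so HolN is inactive.
Required activator HolN is absent, so *bexV* is not transcribed.
So BexV is not produced.
Co²⁺ is absent, so JalM is inactive.
With no repressor bound, *ulmM* is transcribed.
So UlmM is produced and active.
With repressor UlmM bound, *torN* is not transcribed.
→ *torN* is OFF.
ppGpp is absent, so RudD is inactive.
With no repressor bound, *rudP* is transcribed.
So RudP is produced and active.
Mevalonate is present, so QilA is active.
Diaminopimelate is present, so ZorD is inactive.
No repressor is bound and QilA is active, so *dulD* is transcribed.
So DulD is produced and active.
With repressor RudP bound, *velU* is not transcribed.
→ *velU* is OFF.
Tagatose is absent, so SovB is active.
Homoserine is absent, so MorL is inactive.
Activator SovB is present, so *bexX* is transcribed.
→ *bexX* is ON.
1 of the 5 genes is transcribed.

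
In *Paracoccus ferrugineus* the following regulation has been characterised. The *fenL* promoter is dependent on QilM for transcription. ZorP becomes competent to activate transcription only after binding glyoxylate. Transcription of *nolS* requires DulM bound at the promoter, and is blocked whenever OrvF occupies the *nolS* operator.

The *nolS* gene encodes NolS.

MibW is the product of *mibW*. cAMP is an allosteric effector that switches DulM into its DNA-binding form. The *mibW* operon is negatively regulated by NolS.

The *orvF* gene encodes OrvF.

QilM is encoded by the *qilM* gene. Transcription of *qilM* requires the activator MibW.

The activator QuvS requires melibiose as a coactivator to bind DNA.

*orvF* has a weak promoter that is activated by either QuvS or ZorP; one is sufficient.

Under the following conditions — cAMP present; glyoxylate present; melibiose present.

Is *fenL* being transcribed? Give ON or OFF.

ON

Melibiose is present, so QuvS is active.
Glyoxylate is present, so ZorP is active.
Activator QuvS is present, so *orvF* is transcribed.
So OrvF is produced and active.
cAMP is present, so DulM is active.
With repressor OrvF bound, *nolS* is not transcribed.
So NolS is not produced.
With no repressor bound, *mibW* is transcribed.
So MibW is produced and active.
No repressor is bound and MibW is active, so *qilM* is transcribed.
So QilM is produced and active.
No repressor is bound and QilM is active, so *fenL* is transcribed.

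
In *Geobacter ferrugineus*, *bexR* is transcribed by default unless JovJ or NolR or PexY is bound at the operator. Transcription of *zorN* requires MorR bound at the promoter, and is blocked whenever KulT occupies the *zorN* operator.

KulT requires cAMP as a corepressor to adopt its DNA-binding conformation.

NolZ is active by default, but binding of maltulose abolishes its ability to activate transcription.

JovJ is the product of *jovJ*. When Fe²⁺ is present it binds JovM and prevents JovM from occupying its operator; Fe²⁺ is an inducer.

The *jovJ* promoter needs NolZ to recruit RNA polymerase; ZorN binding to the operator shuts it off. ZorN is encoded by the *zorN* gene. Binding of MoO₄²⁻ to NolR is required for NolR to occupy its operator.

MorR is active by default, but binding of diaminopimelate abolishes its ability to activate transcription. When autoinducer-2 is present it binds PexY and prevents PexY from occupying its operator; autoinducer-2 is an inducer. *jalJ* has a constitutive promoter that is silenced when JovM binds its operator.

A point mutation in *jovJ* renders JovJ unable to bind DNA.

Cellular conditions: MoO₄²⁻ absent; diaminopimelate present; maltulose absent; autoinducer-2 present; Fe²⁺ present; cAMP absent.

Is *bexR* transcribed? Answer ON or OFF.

JovJ is non-functional in this strain, so it has no effect.
MoO₄²⁻ is absent, so NolR is inactive.
Autoinducer-2 is present, so PexY is inactive.
With no repressor bound, *bexR* is transcribed.

ON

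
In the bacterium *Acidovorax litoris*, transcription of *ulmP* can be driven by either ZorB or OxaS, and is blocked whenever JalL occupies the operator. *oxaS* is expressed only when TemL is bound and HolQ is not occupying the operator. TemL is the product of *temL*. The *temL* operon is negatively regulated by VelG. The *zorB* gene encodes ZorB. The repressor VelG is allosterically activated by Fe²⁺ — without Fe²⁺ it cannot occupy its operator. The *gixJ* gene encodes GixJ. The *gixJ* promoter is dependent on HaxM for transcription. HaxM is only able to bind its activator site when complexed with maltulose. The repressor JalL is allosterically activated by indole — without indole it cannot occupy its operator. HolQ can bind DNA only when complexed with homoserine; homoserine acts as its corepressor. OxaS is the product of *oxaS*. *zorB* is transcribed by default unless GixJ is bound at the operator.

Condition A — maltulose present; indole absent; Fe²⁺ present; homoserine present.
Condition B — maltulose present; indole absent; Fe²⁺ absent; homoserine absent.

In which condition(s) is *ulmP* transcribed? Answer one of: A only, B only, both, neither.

B only

Condition A:
Maltulose is present, so HaxM is active.
No repressor is bound and HaxM is active, so *gixJ* is transcribed.
So GixJ is produced and active.
With repressor GixJ bound, *zorB* is not transcribed.
So ZorB is not produced.
Indole is absent, so JalL is inactive.
Fe²⁺ is present, so VelG is active.
With repressor VelG bound, *temL* is not transcribed.
So TemL is not produced.
Homoserine is present, so HolQ is active.
With repressor HolQ bound, *oxaS* is not transcribed.
So OxaS is not produced.
No activator is available at the *ulmP* promoter, so *ulmP* is not transcribed.
→ *ulmP* is OFF in A.
Condition B:
Maltulose is present, so HaxM is active.
No repressor is bound and HaxM is active, so *gixJ* is transcribed.
So GixJ is produced and active.
With repressor GixJ bound, *zorB* is not transcribed.
So ZorB is not produced.
Indole is absent, so JalL is inactive.
Fe²⁺ is absent, so VelG is inactive.
With no repressor bound, *temL* is transcribed.
So TemL is produced and active.
Homoserine is absent, so HolQ is inactive.
No repressor is bound and TemL is active, so *oxaS* is transcribed.
So OxaS is produced and active.
Activator OxaS is present, so *ulmP* is transcribed.
→ *ulmP* is ON in B.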